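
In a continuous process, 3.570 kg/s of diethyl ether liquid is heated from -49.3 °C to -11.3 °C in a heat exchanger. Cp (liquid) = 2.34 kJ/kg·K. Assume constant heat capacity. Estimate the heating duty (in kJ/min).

Q = 19000 kJ/min

Q = ṁ·Cp·ΔT = 3.570 × 2.34 × (-11.3 − -49.3) = 317.44 kJ/s
Heating duty = 19047 kJ/min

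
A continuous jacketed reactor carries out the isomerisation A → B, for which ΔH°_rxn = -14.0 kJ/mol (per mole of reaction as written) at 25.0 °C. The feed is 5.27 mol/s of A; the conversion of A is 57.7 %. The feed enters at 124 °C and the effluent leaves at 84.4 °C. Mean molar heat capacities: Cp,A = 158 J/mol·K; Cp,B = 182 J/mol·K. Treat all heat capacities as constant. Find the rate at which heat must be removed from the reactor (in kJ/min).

Q_out = 4270 kJ/min

Extent of reaction ξ = 0.577 × 5.27 = 3.0408 mol/s
Reaction term: ξ·ΔH°_rxn = 3.0408 × -14.0 = -42.571 kJ/s
Sensible, feed 124→25 °C: -82.433 kJ/s
Outlet flows (mol/s): A 2.2292, B 3.0408
Sensible, products 25→84.4 °C: 53.795 kJ/s
Q = ΔH = -71.209 kJ/s = -71.209 kW
Heat removed = 4272.6 kJ/min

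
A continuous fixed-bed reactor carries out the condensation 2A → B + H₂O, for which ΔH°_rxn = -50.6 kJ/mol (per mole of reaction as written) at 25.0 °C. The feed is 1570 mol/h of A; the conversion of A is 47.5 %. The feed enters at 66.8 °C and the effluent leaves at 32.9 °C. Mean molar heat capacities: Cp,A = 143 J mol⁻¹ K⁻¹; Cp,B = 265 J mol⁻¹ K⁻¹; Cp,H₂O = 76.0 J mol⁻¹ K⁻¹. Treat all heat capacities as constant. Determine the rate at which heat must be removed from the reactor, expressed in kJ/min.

Q_out = 439 kJ/min

Extent of reaction ξ = 0.475 × 1570 / 2 = 372.88 mol/h
Reaction term: ξ·ΔH°_rxn = 372.88 × -50.6 = -18867 kJ/h
Sensible, feed 66.8→25 °C: -9384.5 kJ/h
Outlet flows (mol/h): A 824.25, B 372.88, H₂O 372.88
Sensible, products 25→32.9 °C: 1935.6 kJ/h
Q = ΔH = -26316 kJ/h = -7.3101 kW
Heat removed = 438.61 kJ/min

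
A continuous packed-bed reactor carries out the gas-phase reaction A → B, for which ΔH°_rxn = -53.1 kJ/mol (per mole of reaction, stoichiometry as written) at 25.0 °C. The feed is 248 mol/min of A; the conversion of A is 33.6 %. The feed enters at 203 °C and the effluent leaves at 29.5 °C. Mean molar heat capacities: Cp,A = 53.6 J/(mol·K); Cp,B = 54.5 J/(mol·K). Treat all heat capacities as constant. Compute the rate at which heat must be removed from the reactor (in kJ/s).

Q_out = 112 kJ/s

Extent of reaction ξ = 0.336 × 248 = 83.328 mol/min
Reaction term: ξ·ΔH°_rxn = 83.328 × -53.1 = -4424.7 kJ/min
Sensible, feed 203→25 °C: -2366.1 kJ/min
Outlet flows (mol/min): A 164.67, B 83.328
Sensible, products 25→29.5 °C: 60.155 kJ/min
Q = ΔH = -6730.7 kJ/min = -112.18 kW
Heat removed = 112.18 kJ/s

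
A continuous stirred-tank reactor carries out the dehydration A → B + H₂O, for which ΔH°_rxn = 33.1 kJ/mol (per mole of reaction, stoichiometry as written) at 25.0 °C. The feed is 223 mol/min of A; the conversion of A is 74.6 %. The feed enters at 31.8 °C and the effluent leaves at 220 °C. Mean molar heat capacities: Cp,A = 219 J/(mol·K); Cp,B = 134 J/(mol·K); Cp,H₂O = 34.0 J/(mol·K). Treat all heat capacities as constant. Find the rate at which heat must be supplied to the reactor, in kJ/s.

Extent of reaction ξ = 0.746 × 223 = 166.36 mol/min
Reaction term: ξ·ΔH°_rxn = 166.36 × 33.1 = 5506.4 kJ/min
Sensible, feed 31.8→25 °C: -332.09 kJ/min
Outlet flows (mol/min): A 56.642, B 166.36, H₂O 166.36
Sensible, products 25→220 °C: 7868.8 kJ/min
Q = ΔH = 13043 kJ/min = 217.39 kW
Heat supplied = 217.39 kJ/s

Q_in = 217 kJ/s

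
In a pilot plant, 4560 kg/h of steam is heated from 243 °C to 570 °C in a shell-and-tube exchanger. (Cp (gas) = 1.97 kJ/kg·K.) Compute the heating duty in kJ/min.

Q = ṁ·Cp·ΔT = 4560 × 1.97 × (570 − 243) = 2.9375e+06 kJ/h
Converting: 2.9375e+06 / 3600 s = 815.97 kW
Heating duty = 48958 kJ/min

Q = 49000 kJ/min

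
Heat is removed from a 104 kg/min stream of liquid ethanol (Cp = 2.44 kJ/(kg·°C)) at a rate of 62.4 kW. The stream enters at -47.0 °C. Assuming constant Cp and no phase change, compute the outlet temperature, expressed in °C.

T_out = -61.8 °C

Q = 62.4 kW = 3744 kJ/min
ΔT = Q/(ṁ·Cp) = 3744/(104×2.44) = 14.754 K
T_out = -47.0 − 14.754 = -61.754 °C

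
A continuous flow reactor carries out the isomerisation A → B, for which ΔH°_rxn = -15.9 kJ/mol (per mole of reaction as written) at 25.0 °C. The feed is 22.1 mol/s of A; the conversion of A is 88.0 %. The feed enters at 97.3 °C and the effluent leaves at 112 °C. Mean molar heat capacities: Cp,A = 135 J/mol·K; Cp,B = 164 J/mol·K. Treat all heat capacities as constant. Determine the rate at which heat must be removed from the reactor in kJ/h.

Extent of reaction ξ = 0.880 × 22.1 = 19.448 mol/s
Reaction term: ξ·ΔH°_rxn = 19.448 × -15.9 = -309.22 kJ/s
Sensible, feed 97.3→25 °C: -215.71 kJ/s
Outlet flows (mol/s): A 2.652, B 19.448
Sensible, products 25→112 °C: 308.63 kJ/s
Q = ΔH = -216.3 kJ/s = -216.3 kW
Heat removed = 778670 kJ/h

Q_out = 779000 kJ/h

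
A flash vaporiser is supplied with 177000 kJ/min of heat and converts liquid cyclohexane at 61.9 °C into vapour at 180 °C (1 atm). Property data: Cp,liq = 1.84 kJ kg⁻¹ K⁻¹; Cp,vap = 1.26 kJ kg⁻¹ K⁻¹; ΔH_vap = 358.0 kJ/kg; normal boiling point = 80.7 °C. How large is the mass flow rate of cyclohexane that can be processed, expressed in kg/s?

ṁ = 5.70 kg/s

Δh = 1.84×(80.7−61.9) + 358.0 + 1.26×(180−80.7) = 517.71 kJ/kg
Q = 177000 kJ/min = 2950 kJ/s = 2950 kJ/s
ṁ = Q/Δh = 2950 / 517.71 = 5.6982 kg/s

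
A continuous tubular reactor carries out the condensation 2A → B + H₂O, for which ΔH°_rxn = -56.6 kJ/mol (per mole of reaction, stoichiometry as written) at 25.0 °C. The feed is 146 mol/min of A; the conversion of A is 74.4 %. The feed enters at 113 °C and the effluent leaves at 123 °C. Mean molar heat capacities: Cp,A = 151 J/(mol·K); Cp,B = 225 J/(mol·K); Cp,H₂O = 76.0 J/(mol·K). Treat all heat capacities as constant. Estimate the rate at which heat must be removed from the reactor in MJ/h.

Extent of reaction ξ = 0.744 × 146 / 2 = 54.312 mol/min
Reaction term: ξ·ΔH°_rxn = 54.312 × -56.6 = -3074.1 kJ/min
Sensible, feed 113→25 °C: -1940 kJ/min
Outlet flows (mol/min): A 37.376, B 54.312, H₂O 54.312
Sensible, products 25→123 °C: 2155.2 kJ/min
Q = ΔH = -2858.9 kJ/min = -47.649 kW
Heat removed = 171.54 MJ/h

Q_out = 172 MJ/h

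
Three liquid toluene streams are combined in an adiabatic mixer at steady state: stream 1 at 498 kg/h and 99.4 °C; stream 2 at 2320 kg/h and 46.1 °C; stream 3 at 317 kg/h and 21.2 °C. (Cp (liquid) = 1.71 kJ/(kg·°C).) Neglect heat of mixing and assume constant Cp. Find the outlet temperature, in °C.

T_out = 52.0 °C

Energy balance with Q = 0: Σ ṁᵢCp,ᵢ(T_out − Tᵢ) = 0
Σ ṁᵢCp,ᵢTᵢ = 498×1.71×99.4 + 2320×1.71×46.1 + 317×1.71×21.2 = 279030
Σ ṁᵢCp,ᵢ = 498×1.71 + 2320×1.71 + 317×1.71 = 5360.8
T_out = 279030 / 5360.8 = 52.049 °C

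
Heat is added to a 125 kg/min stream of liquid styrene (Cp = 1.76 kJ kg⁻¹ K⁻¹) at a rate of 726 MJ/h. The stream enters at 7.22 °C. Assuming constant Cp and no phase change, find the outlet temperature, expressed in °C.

T_out = 62.2 °C

Q = 726 MJ/h = 12100 kJ/min
ΔT = Q/(ṁ·Cp) = 12100/(125×1.76) = 55 K
T_out = 7.22 + 55 = 62.22 °C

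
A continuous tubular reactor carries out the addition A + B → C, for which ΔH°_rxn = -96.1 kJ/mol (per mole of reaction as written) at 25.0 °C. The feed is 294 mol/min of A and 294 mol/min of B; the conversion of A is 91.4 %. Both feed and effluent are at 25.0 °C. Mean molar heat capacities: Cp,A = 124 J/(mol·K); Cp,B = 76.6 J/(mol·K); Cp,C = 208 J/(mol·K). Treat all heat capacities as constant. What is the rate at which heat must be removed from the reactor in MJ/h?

Q_out = 1550 MJ/h

Extent of reaction ξ = 0.914 × 294 = 268.72 mol/min
Reaction term: ξ·ΔH°_rxn = 268.72 × -96.1 = -25824 kJ/min
Q = ΔH = -25824 kJ/min = -430.39 kW
Heat removed = 1549.4 MJ/h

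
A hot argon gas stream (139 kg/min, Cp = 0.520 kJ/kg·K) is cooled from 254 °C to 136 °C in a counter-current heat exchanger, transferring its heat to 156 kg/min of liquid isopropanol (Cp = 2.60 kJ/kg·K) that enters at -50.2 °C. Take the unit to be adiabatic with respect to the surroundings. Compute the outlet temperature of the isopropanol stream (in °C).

T_c,out = -29.2 °C

Heat released by hot stream: Q = 139 × 0.520 × (254 − 136) = 8529 kJ/min
Energy balance on cold side (adiabatic exchanger): Q = ṁ_c·Cp_c·(T_c,out − T_c,in)
T_c,out = -50.2 + 8529/(156 × 2.60) = -29.172 °C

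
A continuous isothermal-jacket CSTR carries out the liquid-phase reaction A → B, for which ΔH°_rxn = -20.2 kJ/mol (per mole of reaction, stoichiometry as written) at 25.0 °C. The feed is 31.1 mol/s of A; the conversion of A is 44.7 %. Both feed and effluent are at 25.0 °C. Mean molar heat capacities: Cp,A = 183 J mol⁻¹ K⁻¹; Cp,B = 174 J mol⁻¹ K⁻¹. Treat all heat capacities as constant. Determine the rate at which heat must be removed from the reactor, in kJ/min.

Extent of reaction ξ = 0.447 × 31.1 = 13.902 mol/s
Reaction term: ξ·ΔH°_rxn = 13.902 × -20.2 = -280.81 kJ/s
Q = ΔH = -280.81 kJ/s = -280.81 kW
Heat removed = 16849 kJ/min

Q_out = 16800 kJ/min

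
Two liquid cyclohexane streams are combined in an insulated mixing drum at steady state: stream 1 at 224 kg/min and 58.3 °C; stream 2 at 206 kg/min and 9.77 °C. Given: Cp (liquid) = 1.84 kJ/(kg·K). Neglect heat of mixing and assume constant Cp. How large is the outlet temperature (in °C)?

Adiabatic, steady state ⇒ Σ ṁᵢCp,ᵢ(T_out − Tᵢ) = 0
Σ ṁᵢCp,ᵢTᵢ = 224×1.84×58.3 + 206×1.84×9.77 = 27732
Σ ṁᵢCp,ᵢ = 224×1.84 + 206×1.84 = 791.2
T_out = 27732 / 791.2 = 35.051 °C

T_out = 35.1 °C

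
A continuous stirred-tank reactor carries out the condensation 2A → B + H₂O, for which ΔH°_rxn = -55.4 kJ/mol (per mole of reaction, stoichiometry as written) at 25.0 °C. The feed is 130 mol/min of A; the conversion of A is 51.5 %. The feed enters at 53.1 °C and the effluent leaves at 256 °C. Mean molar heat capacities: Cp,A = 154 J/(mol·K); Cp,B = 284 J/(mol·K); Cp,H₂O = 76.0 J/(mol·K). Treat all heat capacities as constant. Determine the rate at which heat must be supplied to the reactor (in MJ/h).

Q_in = 157 MJ/h

Extent of reaction ξ = 0.515 × 130 / 2 = 33.475 mol/min
Reaction term: ξ·ΔH°_rxn = 33.475 × -55.4 = -1854.5 kJ/min
Sensible, feed 53.1→25 °C: -562.56 kJ/min
Outlet flows (mol/min): A 63.05, B 33.475, H₂O 33.475
Sensible, products 25→256 °C: 5026.7 kJ/min
Q = ΔH = 2609.6 kJ/min = 43.494 kW
Heat supplied = 156.58 MJ/h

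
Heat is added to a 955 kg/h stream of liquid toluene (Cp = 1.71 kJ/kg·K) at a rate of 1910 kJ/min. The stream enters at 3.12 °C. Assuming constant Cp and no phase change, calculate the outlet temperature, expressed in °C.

Q = 1910 kJ/min = 114600 kJ/h
ΔT = Q/(ṁ·Cp) = 114600/(955×1.71) = 70.175 K
T_out = 3.12 + 70.175 = 73.295 °C

T_out = 73.3 °C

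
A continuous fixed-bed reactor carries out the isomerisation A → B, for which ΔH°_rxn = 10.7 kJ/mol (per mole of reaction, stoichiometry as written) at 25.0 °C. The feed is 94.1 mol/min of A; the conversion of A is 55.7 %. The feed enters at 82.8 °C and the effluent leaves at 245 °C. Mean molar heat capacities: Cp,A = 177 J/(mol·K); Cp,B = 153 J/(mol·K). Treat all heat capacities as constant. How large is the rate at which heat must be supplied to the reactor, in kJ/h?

Q_in = 179000 kJ/h

Extent of reaction ξ = 0.557 × 94.1 = 52.414 mol/min
Reaction term: ξ·ΔH°_rxn = 52.414 × 10.7 = 560.83 kJ/min
Sensible, feed 82.8→25 °C: -962.7 kJ/min
Outlet flows (mol/min): A 41.686, B 52.414
Sensible, products 25→245 °C: 3387.5 kJ/min
Q = ΔH = 2985.6 kJ/min = 49.761 kW
Heat supplied = 179140 kJ/h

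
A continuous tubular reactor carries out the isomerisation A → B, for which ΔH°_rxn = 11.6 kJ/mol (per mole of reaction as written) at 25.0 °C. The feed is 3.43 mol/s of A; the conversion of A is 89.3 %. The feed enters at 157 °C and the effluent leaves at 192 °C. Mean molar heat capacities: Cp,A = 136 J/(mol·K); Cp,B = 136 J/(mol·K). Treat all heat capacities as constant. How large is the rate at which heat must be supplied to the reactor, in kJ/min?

Q_in = 3110 kJ/min

Extent of reaction ξ = 0.893 × 3.43 = 3.063 mol/s
Reaction term: ξ·ΔH°_rxn = 3.063 × 11.6 = 35.531 kJ/s
Sensible, feed 157→25 °C: -61.575 kJ/s
Outlet flows (mol/s): A 0.36701, B 3.063
Sensible, products 25→192 °C: 77.902 kJ/s
Q = ΔH = 51.857 kJ/s = 51.857 kW
Heat supplied = 3111.4 kJ/min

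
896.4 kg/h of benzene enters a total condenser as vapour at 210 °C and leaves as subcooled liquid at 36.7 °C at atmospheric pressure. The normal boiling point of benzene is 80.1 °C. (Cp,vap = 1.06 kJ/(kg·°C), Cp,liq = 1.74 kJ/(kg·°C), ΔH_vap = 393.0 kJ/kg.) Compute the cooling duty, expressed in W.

Q_c = 151000 W

vapour 210→80.1 °C: -137.69 kJ/kg
condensation at 80.1 °C: -393 kJ/kg
liquid 80.1→36.7 °C: -75.516 kJ/kg
Δh = -137.69 + -393 + -75.516 = -606.21 kJ/kg
Q = ṁ·Δh = 896.4 kg/h × -606.21 kJ/kg = -543410 kJ/h
|Q| = 150.95 kW = 150950 W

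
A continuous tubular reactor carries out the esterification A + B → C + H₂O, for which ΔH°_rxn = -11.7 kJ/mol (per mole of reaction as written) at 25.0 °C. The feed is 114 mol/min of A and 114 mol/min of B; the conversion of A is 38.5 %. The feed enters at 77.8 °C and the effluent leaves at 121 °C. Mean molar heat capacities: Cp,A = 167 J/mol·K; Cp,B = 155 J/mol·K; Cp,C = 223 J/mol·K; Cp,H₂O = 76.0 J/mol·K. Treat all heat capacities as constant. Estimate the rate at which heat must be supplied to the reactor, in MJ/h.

Extent of reaction ξ = 0.385 × 114 = 43.89 mol/min
Reaction term: ξ·ΔH°_rxn = 43.89 × -11.7 = -513.51 kJ/min
Sensible, feed 77.8→25 °C: -1938.2 kJ/min
Outlet flows (mol/min): A 70.11, B 70.11, C 43.89, H₂O 43.89
Sensible, products 25→121 °C: 3427.1 kJ/min
Q = ΔH = 975.36 kJ/min = 16.256 kW
Heat supplied = 58.522 MJ/h

Q_in = 58.5 MJ/h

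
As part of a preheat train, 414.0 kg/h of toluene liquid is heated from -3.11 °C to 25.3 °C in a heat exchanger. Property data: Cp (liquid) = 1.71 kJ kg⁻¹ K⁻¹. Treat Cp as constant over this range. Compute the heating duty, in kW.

Q = 5.59 kW

Q = ṁ·Cp·ΔT = 414.0 × 1.71 × (25.3 − -3.11) = 20113 kJ/h
Converting: 20113 / 3600 s = 5.5868 kW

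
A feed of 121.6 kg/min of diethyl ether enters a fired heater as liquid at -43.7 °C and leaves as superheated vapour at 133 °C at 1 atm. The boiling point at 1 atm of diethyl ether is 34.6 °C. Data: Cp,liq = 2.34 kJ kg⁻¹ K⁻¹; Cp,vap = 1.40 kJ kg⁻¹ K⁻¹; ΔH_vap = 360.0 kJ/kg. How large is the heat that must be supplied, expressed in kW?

Q = 1380 kW

liquid -43.7→34.6 °C: 183.22 kJ/kg
vaporisation at 34.6 °C: 360 kJ/kg
vapour 34.6→133 °C: 137.76 kJ/kg
Δh = 183.22 + 360 + 137.76 = 680.98 kJ/kg
Q = ṁ·Δh = 121.6 kg/min × 680.98 kJ/kg = 82807 kJ/min
|Q| = 1380.1 kW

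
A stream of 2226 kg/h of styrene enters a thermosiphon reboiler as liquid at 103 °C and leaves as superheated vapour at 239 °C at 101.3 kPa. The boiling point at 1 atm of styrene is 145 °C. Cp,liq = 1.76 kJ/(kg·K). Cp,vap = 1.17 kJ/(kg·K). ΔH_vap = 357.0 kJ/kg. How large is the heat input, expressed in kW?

Q = 334 kW

liquid 103→145 °C: 73.92 kJ/kg
vaporisation at 145 °C: 357 kJ/kg
vapour 145→239 °C: 109.98 kJ/kg
Δh = 73.92 + 357 + 109.98 = 540.9 kJ/kg
Q = ṁ·Δh = 2226 kg/h × 540.9 kJ/kg = 1.204e+06 kJ/h
|Q| = 334.46 kW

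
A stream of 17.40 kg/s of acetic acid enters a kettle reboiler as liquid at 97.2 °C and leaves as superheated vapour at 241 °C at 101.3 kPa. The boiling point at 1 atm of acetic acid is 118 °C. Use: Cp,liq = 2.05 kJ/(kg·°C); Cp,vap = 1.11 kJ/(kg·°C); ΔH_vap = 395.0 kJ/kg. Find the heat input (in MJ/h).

Q = 36000 MJ/h

liquid 97.2→118 °C: 42.64 kJ/kg
vaporisation at 118 °C: 395 kJ/kg
vapour 118→241 °C: 136.53 kJ/kg
Δh = 42.64 + 395 + 136.53 = 574.17 kJ/kg
Q = ṁ·Δh = 17.40 kg/s × 574.17 kJ/kg = 9990.6 kJ/s
|Q| = 9990.6 kW = 35966 MJ/h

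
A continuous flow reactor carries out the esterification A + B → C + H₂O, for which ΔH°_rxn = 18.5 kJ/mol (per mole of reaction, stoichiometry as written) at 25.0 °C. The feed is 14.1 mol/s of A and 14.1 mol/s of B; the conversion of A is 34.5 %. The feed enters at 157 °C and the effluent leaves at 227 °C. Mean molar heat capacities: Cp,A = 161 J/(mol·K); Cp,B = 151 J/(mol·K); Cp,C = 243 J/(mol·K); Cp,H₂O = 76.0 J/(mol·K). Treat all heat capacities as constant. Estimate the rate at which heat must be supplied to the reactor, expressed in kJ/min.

Q_in = 24300 kJ/min

Extent of reaction ξ = 0.345 × 14.1 = 4.8645 mol/s
Reaction term: ξ·ΔH°_rxn = 4.8645 × 18.5 = 89.993 kJ/s
Sensible, feed 157→25 °C: -580.69 kJ/s
Outlet flows (mol/s): A 9.2355, B 9.2355, C 4.8645, H₂O 4.8645
Sensible, products 25→227 °C: 895.52 kJ/s
Q = ΔH = 404.82 kJ/s = 404.82 kW
Heat supplied = 24289 kJ/min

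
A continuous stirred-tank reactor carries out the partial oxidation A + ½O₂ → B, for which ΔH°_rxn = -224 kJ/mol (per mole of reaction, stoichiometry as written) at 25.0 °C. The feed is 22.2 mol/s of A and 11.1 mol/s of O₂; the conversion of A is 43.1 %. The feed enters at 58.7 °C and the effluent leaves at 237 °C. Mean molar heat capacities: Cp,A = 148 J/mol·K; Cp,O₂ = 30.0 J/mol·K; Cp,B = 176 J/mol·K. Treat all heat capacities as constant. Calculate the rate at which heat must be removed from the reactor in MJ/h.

Q_out = 5300 MJ/h

Extent of reaction ξ = 0.431 × 22.2 = 9.5682 mol/s
Reaction term: ξ·ΔH°_rxn = 9.5682 × -224 = -2143.3 kJ/s
Sensible, feed 58.7→25 °C: -121.95 kJ/s
Outlet flows (mol/s): A 12.632, O₂ 6.3159, B 9.5682
Sensible, products 25→237 °C: 793.51 kJ/s
Q = ΔH = -1471.7 kJ/s = -1471.7 kW
Heat removed = 5298.2 MJ/h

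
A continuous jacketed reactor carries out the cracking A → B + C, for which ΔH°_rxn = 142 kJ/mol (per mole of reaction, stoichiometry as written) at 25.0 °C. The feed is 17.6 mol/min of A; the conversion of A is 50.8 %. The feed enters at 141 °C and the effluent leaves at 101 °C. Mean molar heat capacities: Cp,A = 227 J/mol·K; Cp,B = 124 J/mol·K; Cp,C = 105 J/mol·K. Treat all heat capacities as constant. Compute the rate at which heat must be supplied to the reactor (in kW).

Q_in = 18.5 kW

Extent of reaction ξ = 0.508 × 17.6 = 8.9408 mol/min
Reaction term: ξ·ΔH°_rxn = 8.9408 × 142 = 1269.6 kJ/min
Sensible, feed 141→25 °C: -463.44 kJ/min
Outlet flows (mol/min): A 8.6592, B 8.9408, C 8.9408
Sensible, products 25→101 °C: 304.99 kJ/min
Q = ΔH = 1111.1 kJ/min = 18.519 kW
Heat supplied = 18.519 kW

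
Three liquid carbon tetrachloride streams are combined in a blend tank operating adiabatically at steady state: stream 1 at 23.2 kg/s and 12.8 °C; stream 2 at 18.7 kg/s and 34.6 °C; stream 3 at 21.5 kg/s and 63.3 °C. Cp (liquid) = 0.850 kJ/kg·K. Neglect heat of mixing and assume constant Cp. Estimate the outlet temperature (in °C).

No heat crosses the boundary, so H_out = H_in.
Σ ṁᵢCp,ᵢTᵢ = 23.2×0.850×12.8 + 18.7×0.850×34.6 + 21.5×0.850×63.3 = 1959.2
Σ ṁᵢCp,ᵢ = 23.2×0.850 + 18.7×0.850 + 21.5×0.850 = 53.89
T_out = 1959.2 / 53.89 = 36.355 °C

T_out = 36.4 °C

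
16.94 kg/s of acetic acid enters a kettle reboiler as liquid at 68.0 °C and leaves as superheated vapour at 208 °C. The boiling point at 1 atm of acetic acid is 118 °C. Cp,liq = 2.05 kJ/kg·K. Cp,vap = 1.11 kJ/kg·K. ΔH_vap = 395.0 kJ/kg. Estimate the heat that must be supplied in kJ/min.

Q = 607000 kJ/min

liquid 68.0→118 °C: 102.5 kJ/kg
vaporisation at 118 °C: 395 kJ/kg
vapour 118→208 °C: 99.9 kJ/kg
Δh = 102.5 + 395 + 99.9 = 597.4 kJ/kg
Q = ṁ·Δh = 16.94 kg/s × 597.4 kJ/kg = 10120 kJ/s
|Q| = 10120 kW = 607200 kJ/min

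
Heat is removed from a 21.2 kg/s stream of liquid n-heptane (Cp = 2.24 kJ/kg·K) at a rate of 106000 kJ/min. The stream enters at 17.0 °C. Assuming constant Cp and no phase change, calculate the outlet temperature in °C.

T_out = -20.2 °C

Q = 106000 kJ/min = 1766.7 kJ/s
ΔT = Q/(ṁ·Cp) = 1766.7/(21.2×2.24) = 37.202 K
T_out = 17.0 − 37.202 = -20.202 °C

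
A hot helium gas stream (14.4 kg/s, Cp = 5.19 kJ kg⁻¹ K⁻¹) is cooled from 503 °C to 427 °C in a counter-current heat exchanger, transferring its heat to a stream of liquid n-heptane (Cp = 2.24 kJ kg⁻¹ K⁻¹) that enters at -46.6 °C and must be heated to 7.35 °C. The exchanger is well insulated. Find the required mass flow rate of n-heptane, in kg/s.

Heat released by hot stream: Q = 14.4 × 5.19 × (503 − 427) = 5679.9 kJ/s
Energy balance on cold side (adiabatic exchanger): Q = ṁ_c·Cp_c·(T_c,out − T_c,in)
ṁ_c = 5679.9 / [2.24 × (7.35 − -46.6)] = 47.001 kg/s

ṁ_c = 47.0 kg/s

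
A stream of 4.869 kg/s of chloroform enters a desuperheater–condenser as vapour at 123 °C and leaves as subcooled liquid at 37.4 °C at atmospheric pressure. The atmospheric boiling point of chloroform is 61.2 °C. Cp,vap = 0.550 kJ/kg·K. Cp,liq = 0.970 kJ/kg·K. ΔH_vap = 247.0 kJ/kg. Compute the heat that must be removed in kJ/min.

Q_c = 88800 kJ/min

vapour 123→61.2 °C: -33.99 kJ/kg
condensation at 61.2 °C: -247 kJ/kg
liquid 61.2→37.4 °C: -23.086 kJ/kg
Δh = -33.99 + -247 + -23.086 = -304.08 kJ/kg
Q = ṁ·Δh = 4.869 kg/s × -304.08 kJ/kg = -1480.5 kJ/s
|Q| = 1480.5 kW = 88833 kJ/min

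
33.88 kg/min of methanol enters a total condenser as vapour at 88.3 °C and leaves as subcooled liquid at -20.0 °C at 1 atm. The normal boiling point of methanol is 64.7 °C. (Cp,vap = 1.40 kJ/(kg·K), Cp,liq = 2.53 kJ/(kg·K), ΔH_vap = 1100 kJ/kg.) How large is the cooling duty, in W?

Q_c = 761000 W

vapour 88.3→64.7 °C: -33.04 kJ/kg
condensation at 64.7 °C: -1100 kJ/kg
liquid 64.7→-20.0 °C: -214.29 kJ/kg
Δh = -33.04 + -1100 + -214.29 = -1347.3 kJ/kg
Q = ṁ·Δh = 33.88 kg/min × -1347.3 kJ/kg = -45648 kJ/min
|Q| = 760.79 kW = 760790 W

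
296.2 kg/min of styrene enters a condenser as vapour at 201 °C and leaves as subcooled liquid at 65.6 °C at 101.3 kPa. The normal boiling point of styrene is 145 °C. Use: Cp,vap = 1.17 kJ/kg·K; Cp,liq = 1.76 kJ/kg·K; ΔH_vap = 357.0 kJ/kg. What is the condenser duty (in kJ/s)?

vapour 201→145 °C: -65.52 kJ/kg
condensation at 145 °C: -357 kJ/kg
liquid 145→65.6 °C: -139.74 kJ/kg
Δh = -65.52 + -357 + -139.74 = -562.26 kJ/kg
Q = ṁ·Δh = 296.2 kg/min × -562.26 kJ/kg = -166540 kJ/min
|Q| = 2775.7 kW

Q_c = 2780 kJ/s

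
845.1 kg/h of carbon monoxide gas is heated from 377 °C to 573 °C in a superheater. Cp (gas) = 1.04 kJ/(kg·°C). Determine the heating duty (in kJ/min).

Q = ṁ·Cp·ΔT = 845.1 × 1.04 × (573 − 377) = 172270 kJ/h
Converting: 172270 / 3600 s = 47.851 kW
Heating duty = 2871.1 kJ/min

Q = 2870 kJ/min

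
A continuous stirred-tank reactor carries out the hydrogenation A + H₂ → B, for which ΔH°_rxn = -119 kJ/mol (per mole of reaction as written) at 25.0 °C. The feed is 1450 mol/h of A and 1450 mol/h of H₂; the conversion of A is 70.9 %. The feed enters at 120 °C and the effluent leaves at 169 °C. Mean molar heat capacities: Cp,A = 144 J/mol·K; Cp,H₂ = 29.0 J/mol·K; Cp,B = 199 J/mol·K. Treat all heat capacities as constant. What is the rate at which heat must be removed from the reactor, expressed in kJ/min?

Extent of reaction ξ = 0.709 × 1450 = 1028 mol/h
Reaction term: ξ·ΔH°_rxn = 1028 × -119 = -122340 kJ/h
Sensible, feed 120→25 °C: -23831 kJ/h
Outlet flows (mol/h): A 421.95, H₂ 421.95, B 1028
Sensible, products 25→169 °C: 39971 kJ/h
Q = ΔH = -106200 kJ/h = -29.499 kW
Heat removed = 1770 kJ/min

Q_out = 1770 kJ/min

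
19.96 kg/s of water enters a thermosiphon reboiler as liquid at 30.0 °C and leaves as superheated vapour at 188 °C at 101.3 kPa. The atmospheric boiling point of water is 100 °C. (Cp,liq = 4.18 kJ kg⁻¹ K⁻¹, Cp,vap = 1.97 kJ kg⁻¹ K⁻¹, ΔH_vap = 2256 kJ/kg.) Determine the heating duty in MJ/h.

Q = 196000 MJ/h

liquid 30.0→100 °C: 292.6 kJ/kg
vaporisation at 100 °C: 2256 kJ/kg
vapour 100→188 °C: 173.36 kJ/kg
Δh = 292.6 + 2256 + 173.36 = 2722 kJ/kg
Q = ṁ·Δh = 19.96 kg/s × 2722 kJ/kg = 54330 kJ/s
|Q| = 54330 kW = 195590 MJ/h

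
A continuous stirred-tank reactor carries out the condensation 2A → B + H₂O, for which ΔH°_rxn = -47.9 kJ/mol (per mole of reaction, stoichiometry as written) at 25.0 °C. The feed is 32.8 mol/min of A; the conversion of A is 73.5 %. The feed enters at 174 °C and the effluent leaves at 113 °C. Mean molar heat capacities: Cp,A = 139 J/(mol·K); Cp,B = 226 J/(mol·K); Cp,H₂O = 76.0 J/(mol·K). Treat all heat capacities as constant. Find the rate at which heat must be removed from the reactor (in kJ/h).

Extent of reaction ξ = 0.735 × 32.8 / 2 = 12.054 mol/min
Reaction term: ξ·ΔH°_rxn = 12.054 × -47.9 = -577.39 kJ/min
Sensible, feed 174→25 °C: -679.32 kJ/min
Outlet flows (mol/min): A 8.692, B 12.054, H₂O 12.054
Sensible, products 25→113 °C: 426.67 kJ/min
Q = ΔH = -830.04 kJ/min = -13.834 kW
Heat removed = 49802 kJ/h

Q_out = 49800 kJ/h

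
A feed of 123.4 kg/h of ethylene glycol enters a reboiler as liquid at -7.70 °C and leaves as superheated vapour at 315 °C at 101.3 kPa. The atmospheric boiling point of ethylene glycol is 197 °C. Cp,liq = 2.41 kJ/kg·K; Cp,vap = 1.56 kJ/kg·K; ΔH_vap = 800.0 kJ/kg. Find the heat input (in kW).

liquid -7.70→197 °C: 493.33 kJ/kg
vaporisation at 197 °C: 800 kJ/kg
vapour 197→315 °C: 184.08 kJ/kg
Δh = 493.33 + 800 + 184.08 = 1477.4 kJ/kg
Q = ṁ·Δh = 123.4 kg/h × 1477.4 kJ/kg = 182310 kJ/h
|Q| = 50.642 kW

Q = 50.6 kW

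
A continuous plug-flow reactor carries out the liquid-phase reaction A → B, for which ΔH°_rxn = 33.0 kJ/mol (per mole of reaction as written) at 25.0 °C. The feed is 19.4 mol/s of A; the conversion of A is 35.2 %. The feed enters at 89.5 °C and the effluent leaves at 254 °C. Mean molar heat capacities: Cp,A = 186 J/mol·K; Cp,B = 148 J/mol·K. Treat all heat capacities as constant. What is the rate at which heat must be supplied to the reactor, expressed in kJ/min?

Q_in = 45600 kJ/min

Extent of reaction ξ = 0.352 × 19.4 = 6.8288 mol/s
Reaction term: ξ·ΔH°_rxn = 6.8288 × 33.0 = 225.35 kJ/s
Sensible, feed 89.5→25 °C: -232.74 kJ/s
Outlet flows (mol/s): A 12.571, B 6.8288
Sensible, products 25→254 °C: 766.9 kJ/s
Q = ΔH = 759.51 kJ/s = 759.51 kW
Heat supplied = 45570 kJ/min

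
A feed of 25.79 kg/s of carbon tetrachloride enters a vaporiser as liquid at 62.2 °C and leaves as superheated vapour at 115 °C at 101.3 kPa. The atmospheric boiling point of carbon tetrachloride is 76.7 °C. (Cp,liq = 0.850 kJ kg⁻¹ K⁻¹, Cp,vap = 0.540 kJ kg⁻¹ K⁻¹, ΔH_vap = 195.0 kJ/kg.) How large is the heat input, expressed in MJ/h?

Q = 21200 MJ/h

liquid 62.2→76.7 °C: 12.325 kJ/kg
vaporisation at 76.7 °C: 195 kJ/kg
vapour 76.7→115 °C: 20.682 kJ/kg
Δh = 12.325 + 195 + 20.682 = 228.01 kJ/kg
Q = ṁ·Δh = 25.79 kg/s × 228.01 kJ/kg = 5880.3 kJ/s
|Q| = 5880.3 kW = 21169 MJ/h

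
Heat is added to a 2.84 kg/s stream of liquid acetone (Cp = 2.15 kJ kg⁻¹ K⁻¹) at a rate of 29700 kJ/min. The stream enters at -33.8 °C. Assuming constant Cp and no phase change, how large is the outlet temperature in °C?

Q = 29700 kJ/min = 495 kJ/s
ΔT = Q/(ṁ·Cp) = 495/(2.84×2.15) = 81.068 K
T_out = -33.8 + 81.068 = 47.268 °C

T_out = 47.3 °C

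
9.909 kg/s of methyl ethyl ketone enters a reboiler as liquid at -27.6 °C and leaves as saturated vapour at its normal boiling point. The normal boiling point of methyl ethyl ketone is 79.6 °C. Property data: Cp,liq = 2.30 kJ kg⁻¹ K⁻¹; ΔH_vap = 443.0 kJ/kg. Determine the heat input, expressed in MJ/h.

Q = 24600 MJ/h

liquid -27.6→79.6 °C: 246.56 kJ/kg
vaporisation at 79.6 °C: 443 kJ/kg
Δh = 246.56 + 443 = 689.56 kJ/kg
Q = ṁ·Δh = 9.909 kg/s × 689.56 kJ/kg = 6832.9 kJ/s
|Q| = 6832.9 kW = 24598 MJ/h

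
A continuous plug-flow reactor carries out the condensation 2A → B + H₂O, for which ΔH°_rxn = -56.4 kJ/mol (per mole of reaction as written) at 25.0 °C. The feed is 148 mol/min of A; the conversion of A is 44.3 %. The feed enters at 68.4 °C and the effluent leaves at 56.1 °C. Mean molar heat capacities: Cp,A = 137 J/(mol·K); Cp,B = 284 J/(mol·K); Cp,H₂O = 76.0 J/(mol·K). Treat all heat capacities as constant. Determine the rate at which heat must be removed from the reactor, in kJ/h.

Extent of reaction ξ = 0.443 × 148 / 2 = 32.782 mol/min
Reaction term: ξ·ΔH°_rxn = 32.782 × -56.4 = -1848.9 kJ/min
Sensible, feed 68.4→25 °C: -879.98 kJ/min
Outlet flows (mol/min): A 82.436, B 32.782, H₂O 32.782
Sensible, products 25→56.1 °C: 718.26 kJ/min
Q = ΔH = -2010.6 kJ/min = -33.51 kW
Heat removed = 120640 kJ/h

Q_out = 121000 kJ/h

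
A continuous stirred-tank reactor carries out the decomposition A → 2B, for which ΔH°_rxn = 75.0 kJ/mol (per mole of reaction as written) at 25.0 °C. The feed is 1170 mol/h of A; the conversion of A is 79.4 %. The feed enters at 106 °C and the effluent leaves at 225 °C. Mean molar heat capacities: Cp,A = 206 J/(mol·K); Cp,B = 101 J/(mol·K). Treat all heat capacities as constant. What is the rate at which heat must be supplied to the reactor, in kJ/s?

Q_in = 27.1 kJ/s

Extent of reaction ξ = 0.794 × 1170 = 928.98 mol/h
Reaction term: ξ·ΔH°_rxn = 928.98 × 75.0 = 69674 kJ/h
Sensible, feed 106→25 °C: -19523 kJ/h
Outlet flows (mol/h): A 241.02, B 1858
Sensible, products 25→225 °C: 47461 kJ/h
Q = ΔH = 97612 kJ/h = 27.114 kW
Heat supplied = 27.114 kJ/s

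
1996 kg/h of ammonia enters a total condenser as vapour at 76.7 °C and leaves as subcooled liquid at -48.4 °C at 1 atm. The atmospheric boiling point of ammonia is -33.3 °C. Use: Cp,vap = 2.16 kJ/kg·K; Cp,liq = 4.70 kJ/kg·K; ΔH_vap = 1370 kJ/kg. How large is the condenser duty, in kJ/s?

Q_c = 931 kJ/s

vapour 76.7→-33.3 °C: -237.6 kJ/kg
condensation at -33.3 °C: -1370 kJ/kg
liquid -33.3→-48.4 °C: -70.97 kJ/kg
Δh = -237.6 + -1370 + -70.97 = -1678.6 kJ/kg
Q = ṁ·Δh = 1996 kg/h × -1678.6 kJ/kg = -3.3504e+06 kJ/h
|Q| = 930.67 kW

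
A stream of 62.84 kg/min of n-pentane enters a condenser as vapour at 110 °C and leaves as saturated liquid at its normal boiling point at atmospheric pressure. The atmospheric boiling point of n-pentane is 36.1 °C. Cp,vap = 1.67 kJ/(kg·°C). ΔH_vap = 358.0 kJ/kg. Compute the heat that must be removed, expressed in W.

Q_c = 504000 W

vapour 110→36.1 °C: -123.41 kJ/kg
condensation at 36.1 °C: -358 kJ/kg
Δh = -123.41 + -358 = -481.41 kJ/kg
Q = ṁ·Δh = 62.84 kg/min × -481.41 kJ/kg = -30252 kJ/min
|Q| = 504.2 kW = 504200 W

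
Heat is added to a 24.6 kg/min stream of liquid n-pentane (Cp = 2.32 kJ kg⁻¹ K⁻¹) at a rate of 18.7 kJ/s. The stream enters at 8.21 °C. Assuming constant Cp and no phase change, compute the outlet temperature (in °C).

T_out = 27.9 °C

Q = 18.7 kJ/s = 1122 kJ/min
ΔT = Q/(ṁ·Cp) = 1122/(24.6×2.32) = 19.659 K
T_out = 8.21 + 19.659 = 27.869 °C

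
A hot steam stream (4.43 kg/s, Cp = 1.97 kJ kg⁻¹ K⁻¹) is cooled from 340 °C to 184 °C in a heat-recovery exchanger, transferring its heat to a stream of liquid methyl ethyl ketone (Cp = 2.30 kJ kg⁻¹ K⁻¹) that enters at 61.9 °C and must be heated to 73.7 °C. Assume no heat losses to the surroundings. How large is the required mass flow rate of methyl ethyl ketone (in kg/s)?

ṁ_c = 50.2 kg/s

Heat released by hot stream: Q = 4.43 × 1.97 × (340 − 184) = 1361.4 kJ/s
Energy balance on cold side (adiabatic exchanger): Q = ṁ_c·Cp_c·(T_c,out − T_c,in)
ṁ_c = 1361.4 / [2.30 × (73.7 − 61.9)] = 50.163 kg/s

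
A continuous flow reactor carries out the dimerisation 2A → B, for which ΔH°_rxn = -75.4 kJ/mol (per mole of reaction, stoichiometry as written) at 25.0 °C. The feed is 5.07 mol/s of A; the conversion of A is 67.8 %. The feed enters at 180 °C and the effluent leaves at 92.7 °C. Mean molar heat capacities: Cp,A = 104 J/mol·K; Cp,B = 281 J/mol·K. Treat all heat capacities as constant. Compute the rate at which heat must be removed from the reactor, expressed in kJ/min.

Extent of reaction ξ = 0.678 × 5.07 / 2 = 1.7187 mol/s
Reaction term: ξ·ΔH°_rxn = 1.7187 × -75.4 = -129.59 kJ/s
Sensible, feed 180→25 °C: -81.728 kJ/s
Outlet flows (mol/s): A 1.6325, B 1.7187
Sensible, products 25→92.7 °C: 44.191 kJ/s
Q = ΔH = -167.13 kJ/s = -167.13 kW
Heat removed = 10028 kJ/min

Q_out = 10000 kJ/min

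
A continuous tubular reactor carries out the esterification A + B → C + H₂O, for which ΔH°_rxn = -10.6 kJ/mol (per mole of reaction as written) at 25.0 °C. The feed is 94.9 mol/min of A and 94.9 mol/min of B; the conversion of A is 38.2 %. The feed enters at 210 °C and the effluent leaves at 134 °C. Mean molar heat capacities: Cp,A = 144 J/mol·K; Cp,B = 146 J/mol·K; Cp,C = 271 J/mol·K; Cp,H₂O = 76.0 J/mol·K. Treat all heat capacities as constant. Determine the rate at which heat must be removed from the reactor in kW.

Extent of reaction ξ = 0.382 × 94.9 = 36.252 mol/min
Reaction term: ξ·ΔH°_rxn = 36.252 × -10.6 = -384.27 kJ/min
Sensible, feed 210→25 °C: -5091.4 kJ/min
Outlet flows (mol/min): A 58.648, B 58.648, C 36.252, H₂O 36.252
Sensible, products 25→134 °C: 3225 kJ/min
Q = ΔH = -2250.6 kJ/min = -37.511 kW
Heat removed = 37.511 kW

Q_out = 37.5 kW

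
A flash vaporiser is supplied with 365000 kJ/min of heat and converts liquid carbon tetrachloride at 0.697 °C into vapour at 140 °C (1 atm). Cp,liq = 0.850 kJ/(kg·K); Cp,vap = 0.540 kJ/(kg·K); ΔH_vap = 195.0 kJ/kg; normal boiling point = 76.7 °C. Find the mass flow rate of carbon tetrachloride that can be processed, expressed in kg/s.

ṁ = 20.7 kg/s

Δh = 0.850×(76.7−0.697) + 195.0 + 0.540×(140−76.7) = 293.78 kJ/kg
Q = 365000 kJ/min = 6083.3 kJ/s = 6083.3 kJ/s
ṁ = Q/Δh = 6083.3 / 293.78 = 20.707 kg/s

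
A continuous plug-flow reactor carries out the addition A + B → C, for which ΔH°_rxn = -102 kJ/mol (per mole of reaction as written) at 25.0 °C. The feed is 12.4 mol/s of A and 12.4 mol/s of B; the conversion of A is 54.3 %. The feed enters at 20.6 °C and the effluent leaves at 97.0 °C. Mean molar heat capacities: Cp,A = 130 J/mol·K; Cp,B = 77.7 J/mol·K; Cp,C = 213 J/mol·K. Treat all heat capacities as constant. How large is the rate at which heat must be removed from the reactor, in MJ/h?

Extent of reaction ξ = 0.543 × 12.4 = 6.7332 mol/s
Reaction term: ξ·ΔH°_rxn = 6.7332 × -102 = -686.79 kJ/s
Sensible, feed 20.6→25 °C: 11.332 kJ/s
Outlet flows (mol/s): A 5.6668, B 5.6668, C 6.7332
Sensible, products 25→97.0 °C: 188 kJ/s
Q = ΔH = -487.45 kJ/s = -487.45 kW
Heat removed = 1754.8 MJ/h

Q_out = 1750 MJ/h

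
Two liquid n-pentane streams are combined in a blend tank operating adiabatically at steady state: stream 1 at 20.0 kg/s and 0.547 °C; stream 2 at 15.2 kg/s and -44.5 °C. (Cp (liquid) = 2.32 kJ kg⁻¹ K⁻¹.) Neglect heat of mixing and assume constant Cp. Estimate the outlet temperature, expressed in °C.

Adiabatic, steady state ⇒ Σ ṁᵢCp,ᵢ(T_out − Tᵢ) = 0
T_out = Σ ṁᵢCp,ᵢTᵢ / Σ ṁᵢCp,ᵢ
      = -1543.9 / 81.664 = -18.905 °C

T_out = -18.9 °C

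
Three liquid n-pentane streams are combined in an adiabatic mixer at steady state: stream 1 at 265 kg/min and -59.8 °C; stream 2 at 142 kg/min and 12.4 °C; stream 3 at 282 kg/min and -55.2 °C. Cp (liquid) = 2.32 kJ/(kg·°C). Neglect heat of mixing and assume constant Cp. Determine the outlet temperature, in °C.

Energy balance with Q = 0: Σ ṁᵢCp,ᵢ(T_out − Tᵢ) = 0
Σ ṁᵢCp,ᵢTᵢ = 265×2.32×-59.8 + 142×2.32×12.4 + 282×2.32×-55.2 = -68794
Σ ṁᵢCp,ᵢ = 265×2.32 + 142×2.32 + 282×2.32 = 1598.5
T_out = -68794 / 1598.5 = -43.037 °C

T_out = -43.0 °C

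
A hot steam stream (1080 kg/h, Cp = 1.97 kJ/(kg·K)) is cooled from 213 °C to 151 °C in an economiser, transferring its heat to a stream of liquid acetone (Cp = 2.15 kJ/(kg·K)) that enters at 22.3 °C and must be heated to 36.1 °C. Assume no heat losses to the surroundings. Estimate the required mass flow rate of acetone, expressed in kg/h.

Heat released by hot stream: Q = 1080 × 1.97 × (213 − 151) = 131910 kJ/h
Energy balance on cold side (adiabatic exchanger): Q = ṁ_c·Cp_c·(T_c,out − T_c,in)
ṁ_c = 131910 / [2.15 × (36.1 − 22.3)] = 4445.9 kg/h

ṁ_c = 4450 kg/h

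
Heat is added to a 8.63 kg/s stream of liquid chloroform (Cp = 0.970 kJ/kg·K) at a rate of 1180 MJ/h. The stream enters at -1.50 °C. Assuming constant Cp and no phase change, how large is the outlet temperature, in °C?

T_out = 37.7 °C

Q = 1180 MJ/h = 327.78 kJ/s
ΔT = Q/(ṁ·Cp) = 327.78/(8.63×0.970) = 39.156 K
T_out = -1.50 + 39.156 = 37.656 °C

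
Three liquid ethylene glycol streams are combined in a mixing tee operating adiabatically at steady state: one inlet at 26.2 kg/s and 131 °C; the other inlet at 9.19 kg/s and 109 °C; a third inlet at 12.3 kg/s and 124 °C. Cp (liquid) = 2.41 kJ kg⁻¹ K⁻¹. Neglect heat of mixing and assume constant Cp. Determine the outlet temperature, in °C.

T_out = 125 °C

No heat crosses the boundary, so H_out = H_in.
T_out = Σ ṁᵢCp,ᵢTᵢ / Σ ṁᵢCp,ᵢ
      = 14361 / 114.93 = 124.96 °C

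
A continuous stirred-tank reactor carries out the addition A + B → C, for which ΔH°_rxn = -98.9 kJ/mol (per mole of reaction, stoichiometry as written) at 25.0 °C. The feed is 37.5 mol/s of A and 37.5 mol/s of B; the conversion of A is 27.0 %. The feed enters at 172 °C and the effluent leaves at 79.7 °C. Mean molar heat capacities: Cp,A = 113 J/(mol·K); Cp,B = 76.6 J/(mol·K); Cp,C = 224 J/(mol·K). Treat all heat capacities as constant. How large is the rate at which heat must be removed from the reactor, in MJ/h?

Extent of reaction ξ = 0.270 × 37.5 = 10.125 mol/s
Reaction term: ξ·ΔH°_rxn = 10.125 × -98.9 = -1001.4 kJ/s
Sensible, feed 172→25 °C: -1045.2 kJ/s
Outlet flows (mol/s): A 27.375, B 27.375, C 10.125
Sensible, products 25→79.7 °C: 407.97 kJ/s
Q = ΔH = -1638.6 kJ/s = -1638.6 kW
Heat removed = 5898.8 MJ/h

Q_out = 5900 MJ/h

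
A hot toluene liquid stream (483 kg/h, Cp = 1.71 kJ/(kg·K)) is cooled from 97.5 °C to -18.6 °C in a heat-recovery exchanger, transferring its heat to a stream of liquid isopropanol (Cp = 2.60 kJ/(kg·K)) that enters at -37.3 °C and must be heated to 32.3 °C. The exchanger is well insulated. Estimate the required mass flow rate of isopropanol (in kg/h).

Heat released by hot stream: Q = 483 × 1.71 × (97.5 − -18.6) = 95890 kJ/h
Energy balance on cold side (adiabatic exchanger): Q = ṁ_c·Cp_c·(T_c,out − T_c,in)
ṁ_c = 95890 / [2.60 × (32.3 − -37.3)] = 529.9 kg/h

ṁ_c = 530 kg/h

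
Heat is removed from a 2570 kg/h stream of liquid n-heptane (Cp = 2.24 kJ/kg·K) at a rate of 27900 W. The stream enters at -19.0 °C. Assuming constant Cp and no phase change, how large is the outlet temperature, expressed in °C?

T_out = -36.4 °C

Q = 27900 W = 100440 kJ/h
ΔT = Q/(ṁ·Cp) = 100440/(2570×2.24) = 17.447 K
T_out = -19.0 − 17.447 = -36.447 °C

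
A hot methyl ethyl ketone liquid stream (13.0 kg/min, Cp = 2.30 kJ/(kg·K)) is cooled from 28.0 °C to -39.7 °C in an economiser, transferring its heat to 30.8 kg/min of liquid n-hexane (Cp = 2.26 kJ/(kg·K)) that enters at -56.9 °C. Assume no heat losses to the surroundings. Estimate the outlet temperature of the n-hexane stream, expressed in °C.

Heat released by hot stream: Q = 13.0 × 2.30 × (28.0 − -39.7) = 2024.2 kJ/min
Energy balance on cold side (adiabatic exchanger): Q = ṁ_c·Cp_c·(T_c,out − T_c,in)
T_c,out = -56.9 + 2024.2/(30.8 × 2.26) = -27.82 °C

T_c,out = -27.8 °C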